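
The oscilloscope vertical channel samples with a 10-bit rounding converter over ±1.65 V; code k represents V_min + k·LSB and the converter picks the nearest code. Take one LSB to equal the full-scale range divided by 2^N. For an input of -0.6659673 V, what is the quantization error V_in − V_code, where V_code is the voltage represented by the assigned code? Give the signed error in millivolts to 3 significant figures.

The full-scale span is 1.65 − (-1.65) = 3.3 V. LSB = 3.3 V / 2^10 ≈ 3.223 mV.
Position in LSBs: (-0.6659673 − (-1.65)) × 1024/3.3 = 305.3483; rounding gives k = 305.
Reconstructed level: -1.65 + 305 × 3.3/1024 V = -0.6670898438 V.
e = -0.6659673 − (-0.6670898438) = +1.12 mV.

+1.12 mV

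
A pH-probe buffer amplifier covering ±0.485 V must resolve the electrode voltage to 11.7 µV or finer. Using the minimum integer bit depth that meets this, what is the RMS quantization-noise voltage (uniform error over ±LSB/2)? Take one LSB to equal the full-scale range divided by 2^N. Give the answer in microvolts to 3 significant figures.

The full-scale span is 0.485 − (-0.485) = 0.97 V.
Required number of levels: 0.97/11.7 µV = 82906; smallest N with 2^N ≥ that is 17.
LSB = 0.97 V ÷ 2^17 = 0.97/131072 V = 7.4005 µV.
RMS noise = LSB/√12 = 2.14 µV.

2.14 µV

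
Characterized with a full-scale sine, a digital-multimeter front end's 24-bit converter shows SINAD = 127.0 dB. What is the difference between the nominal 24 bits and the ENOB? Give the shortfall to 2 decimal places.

3.20 bits

N_eff = (127.0 − 1.76)/6.02 = 20.8040 bits.
Lost resolution: 24 − 20.8040 = 3.1960 bits.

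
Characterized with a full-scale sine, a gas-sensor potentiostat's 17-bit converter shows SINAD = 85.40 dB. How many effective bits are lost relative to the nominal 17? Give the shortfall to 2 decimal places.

3.11 bits

ENOB = (SINAD − 1.76)/6.02 = (85.40 − 1.76)/6.02 = 13.8937 bits.
Lost resolution: 17 − 13.8937 = 3.1063 bits.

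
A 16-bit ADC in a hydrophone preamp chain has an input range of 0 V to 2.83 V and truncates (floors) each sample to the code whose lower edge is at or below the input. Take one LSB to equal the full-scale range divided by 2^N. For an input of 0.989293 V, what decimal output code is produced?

22909

Full-scale range = 2.83 V. LSB = 2.83 V / 2^16 ≈ 43.18 µV.
(V_in − V_min) × 2^16/range = (0.989293 − (0)) × 65536/2.83 = 22909.649.
Floor → code = 22909.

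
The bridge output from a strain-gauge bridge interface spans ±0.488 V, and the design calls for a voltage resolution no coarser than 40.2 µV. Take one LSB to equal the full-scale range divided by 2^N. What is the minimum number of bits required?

Full-scale range = 0.488 V − (-0.488 V) = 0.976 V.
0.976 V / 40.2 µV = 24280. Since 2^14 = 16384 and 2^15 = 32768, N = 15.

15 bits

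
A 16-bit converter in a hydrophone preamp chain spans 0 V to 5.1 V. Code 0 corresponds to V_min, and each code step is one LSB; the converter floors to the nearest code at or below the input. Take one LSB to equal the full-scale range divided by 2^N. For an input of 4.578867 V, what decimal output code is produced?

Range is 5.1 V. LSB = 5.1 V / 2^16 ≈ 77.82 µV.
(V_in − V_min) × 2^16/range = (4.578867 − (0)) × 65536/5.1 = 58839.339.
Floor → code = 58839.

58839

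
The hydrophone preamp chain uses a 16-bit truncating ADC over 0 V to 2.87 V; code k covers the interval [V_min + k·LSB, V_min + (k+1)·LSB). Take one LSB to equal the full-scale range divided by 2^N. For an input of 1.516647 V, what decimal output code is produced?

34632

Full-scale range = 2.87 V. LSB = 2.87 V / 2^16 ≈ 43.79 µV.
code = ⌊(V_in − V_min)/LSB⌋ = ⌊(V_in − V_min) × 2^16 / range⌋
     = ⌊(1.516647 − (0)) × 65536 / 2.87⌋ = ⌊1.516647 × 65536/2.87⌋
     = ⌊34632.396⌋ = 34632.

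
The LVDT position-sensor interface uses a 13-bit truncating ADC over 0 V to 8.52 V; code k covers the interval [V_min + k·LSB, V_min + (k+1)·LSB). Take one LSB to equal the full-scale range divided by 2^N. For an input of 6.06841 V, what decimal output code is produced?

Span = 8.52 V. LSB = 8.52 V / 2^13 ≈ 1.040 mV.
code = ⌊(V_in − V_min)/LSB⌋ = ⌊(V_in − V_min) × 2^13 / range⌋
     = ⌊(6.06841 − (0)) × 8192 / 8.52⌋ = ⌊6.06841 × 8192/8.52⌋
     = ⌊5834.790⌋ = 5834.

5834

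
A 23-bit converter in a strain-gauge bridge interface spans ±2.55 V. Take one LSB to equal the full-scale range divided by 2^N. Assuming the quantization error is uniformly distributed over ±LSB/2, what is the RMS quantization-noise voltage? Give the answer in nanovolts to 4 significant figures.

175.5 nV

Range = 2.55 − (-2.55) = 5.1 V.
LSB = 5.1 V / 2^23 = 0.607967 µV.
RMS of a uniform error over width LSB is LSB/√12 = 175.5 nV.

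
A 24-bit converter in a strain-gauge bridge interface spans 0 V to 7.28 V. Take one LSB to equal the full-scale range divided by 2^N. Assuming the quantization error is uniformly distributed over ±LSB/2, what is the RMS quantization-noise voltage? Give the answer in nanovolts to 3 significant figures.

Range is 7.28 V.
LSB = 7.28 V / 2^24 = 433.92 nV.
For a uniform distribution on [−LSB/2, +LSB/2], V_rms = LSB/√12 = 433.92 nV/3.4641 = 125 nV.

125 nV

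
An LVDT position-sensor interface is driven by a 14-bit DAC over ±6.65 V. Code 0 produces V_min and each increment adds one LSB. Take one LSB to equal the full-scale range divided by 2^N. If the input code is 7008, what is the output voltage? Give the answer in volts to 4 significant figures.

-0.9611 V

Range = 6.65 − (-6.65) = 13.3 V. LSB = 13.3 V / 2^14.
Output = V_min + (7008/16384) × range = -6.65 + 0.427734 × 13.3 V
      = -6.65 + 5.68887 = -0.961133 V.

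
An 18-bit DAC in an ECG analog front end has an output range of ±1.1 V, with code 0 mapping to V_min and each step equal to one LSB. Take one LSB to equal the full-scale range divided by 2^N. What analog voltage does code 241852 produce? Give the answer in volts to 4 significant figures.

Range = 1.1 − (-1.1) = 2.2 V. LSB = 2.2 V / 2^18.
Output = V_min + (241852/262144) × range = -1.1 + 0.922592 × 2.2 V
      = -1.1 V + 2.02970 V = 0.929703 V.

0.9297 V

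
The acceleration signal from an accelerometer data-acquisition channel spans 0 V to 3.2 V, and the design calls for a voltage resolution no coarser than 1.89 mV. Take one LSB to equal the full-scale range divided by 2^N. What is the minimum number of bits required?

11 bits

Range is 3.2 V.
Required number of levels: 3.2/1.89 mV = 1693.1; smallest N with 2^N ≥ that is 11.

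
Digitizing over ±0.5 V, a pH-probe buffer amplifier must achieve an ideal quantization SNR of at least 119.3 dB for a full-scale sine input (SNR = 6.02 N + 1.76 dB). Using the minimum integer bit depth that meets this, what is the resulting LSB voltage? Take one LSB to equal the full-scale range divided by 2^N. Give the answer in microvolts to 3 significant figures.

0.954 µV

Full-scale range = 0.5 V − (-0.5 V) = 1 V.
Required N = ⌈(119.3 − 1.76)/6.02⌉ = ⌈19.525⌉ = 20.
Step size = 1/1048576 V = 0.954 µV.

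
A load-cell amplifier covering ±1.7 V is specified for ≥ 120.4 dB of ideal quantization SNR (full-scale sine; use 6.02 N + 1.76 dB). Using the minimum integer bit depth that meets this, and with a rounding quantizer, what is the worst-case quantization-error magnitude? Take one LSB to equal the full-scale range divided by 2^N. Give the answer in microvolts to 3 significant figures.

1.62 µV

Range = 1.7 − (-1.7) = 3.4 V.
Solving 6.02 N ≥ 120.4 − 1.76: N ≥ 19.708. Round up → N = 20.
LSB = 3.4 V / 2^20 = 3.2425 µV.
|e|_max = LSB/2 = 1.62 µV.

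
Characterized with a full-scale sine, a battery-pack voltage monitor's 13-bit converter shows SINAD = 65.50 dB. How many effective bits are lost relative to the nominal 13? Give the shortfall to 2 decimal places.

ENOB = (SINAD − 1.76)/6.02 = (65.50 − 1.76)/6.02 = 10.5880 bits.
13 − 10.5880 = 2.41 bits below nominal.

2.41 bits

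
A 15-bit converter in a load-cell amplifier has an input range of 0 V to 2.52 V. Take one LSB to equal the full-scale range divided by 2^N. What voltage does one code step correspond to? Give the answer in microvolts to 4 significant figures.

Full-scale range = 2.52 V.
There are 2^15 = 32768 steps.
LSB = 2.52 V / 2^15 = 76.90 µV.

76.90 µV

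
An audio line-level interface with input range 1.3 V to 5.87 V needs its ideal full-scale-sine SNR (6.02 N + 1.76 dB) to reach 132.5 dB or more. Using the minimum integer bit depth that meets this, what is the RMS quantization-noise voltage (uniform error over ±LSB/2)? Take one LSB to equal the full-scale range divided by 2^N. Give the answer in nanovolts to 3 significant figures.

Full-scale range = 5.87 V − (1.3 V) = 4.57 V.
N ≥ (132.5 − 1.76)/6.02 = 21.718 → N_min = 22.
One LSB is 4.57 V / 4194304 = 1.0896 µV.
RMS noise = LSB/√12 = 315 nV.

315 nV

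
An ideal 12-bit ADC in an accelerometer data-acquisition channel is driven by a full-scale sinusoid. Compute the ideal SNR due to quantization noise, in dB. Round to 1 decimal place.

SNR = 6.02·12 + 1.76 = 74.00 dB.

74.0 dB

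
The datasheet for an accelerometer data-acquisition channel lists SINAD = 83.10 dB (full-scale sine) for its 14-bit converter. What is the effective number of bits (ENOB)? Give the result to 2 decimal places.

13.51 bits

Inverting SNR = 6.02 N + 1.76: N_eff = (83.10 − 1.76)/6.02 = 13.5116.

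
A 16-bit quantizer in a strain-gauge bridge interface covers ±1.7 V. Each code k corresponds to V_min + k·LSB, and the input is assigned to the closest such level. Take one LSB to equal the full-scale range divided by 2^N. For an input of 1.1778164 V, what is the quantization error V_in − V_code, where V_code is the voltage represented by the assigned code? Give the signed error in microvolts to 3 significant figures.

−12.6 µV

Full-scale range = 1.7 V − (-1.7 V) = 3.4 V. LSB = 3.4 V / 2^16 ≈ 51.88 µV.
(V_in − V_min)/LSB = (1.1778164 − (-1.7)) × 65536/3.4 = 55470.7575 → nearest code k = 55471.
V_code = -1.7 + (55471/65536) × 3.4 = 1.1778289795 V.
Error = V_in − V_code = 1.1778164 − (1.1778289795) = −12.6 µV.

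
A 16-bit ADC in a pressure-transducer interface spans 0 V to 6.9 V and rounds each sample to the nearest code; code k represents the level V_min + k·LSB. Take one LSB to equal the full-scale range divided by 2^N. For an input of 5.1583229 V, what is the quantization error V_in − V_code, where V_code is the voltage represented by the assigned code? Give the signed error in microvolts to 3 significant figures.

Span = 6.9 V. LSB = 6.9 V / 2^16 ≈ 105.3 µV.
Position in LSBs: (5.1583229 − (0)) × 65536/6.9 = 48993.6014; rounding gives k = 48994.
Reconstructed level: 0 + 48994 × 6.9/65536 V = 5.1583648682 V.
Error = V_in − V_code = 5.1583229 − (5.1583648682) = −42.0 µV.

−42.0 µV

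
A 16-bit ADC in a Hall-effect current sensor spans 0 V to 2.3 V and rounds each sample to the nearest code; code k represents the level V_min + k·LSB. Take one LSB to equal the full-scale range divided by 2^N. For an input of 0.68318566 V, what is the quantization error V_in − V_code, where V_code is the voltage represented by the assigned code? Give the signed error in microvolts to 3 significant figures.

−12.9 µV

V_FS = 2.3 V. LSB = 2.3 V / 2^16 ≈ 35.10 µV.
(0.68318566 − (0)) / LSB = 0.68318566 × 65536/2.3 = 19466.6328. Nearest integer: k = 19467.
V_code = V_min + k × range/2^16 = 0 + 19467 × 2.3/65536 = 0.68319854736 V.
V_in − V_code = 0.68318566 − (0.68319854736) = −12.9 µV.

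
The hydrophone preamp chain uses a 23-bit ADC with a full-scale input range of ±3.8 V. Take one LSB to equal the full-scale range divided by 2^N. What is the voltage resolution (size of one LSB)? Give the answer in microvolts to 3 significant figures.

Full-scale range = 3.8 V − (-3.8 V) = 7.6 V.
Number of codes = 2^23 = 8388608.
Step size = 7.6/8388608 V = 0.906 µV.

0.906 µV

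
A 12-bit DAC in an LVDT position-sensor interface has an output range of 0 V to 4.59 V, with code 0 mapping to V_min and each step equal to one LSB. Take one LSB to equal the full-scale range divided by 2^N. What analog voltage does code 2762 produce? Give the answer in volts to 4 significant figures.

V_FS = 4.59 V. LSB = 4.59 V / 2^12.
Output = V_min + (2762/4096) × range = 0 + 0.674316 × 4.59 V
      = 0 + 3.09511 = 3.09511 V.

3.095 V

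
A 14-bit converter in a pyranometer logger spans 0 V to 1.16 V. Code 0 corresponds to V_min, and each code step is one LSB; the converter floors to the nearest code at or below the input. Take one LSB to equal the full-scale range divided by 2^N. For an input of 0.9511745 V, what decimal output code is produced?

13434

Span = 1.16 V. LSB = 1.16 V / 2^14 ≈ 70.80 µV.
(V_in − V_min) × 2^14/range = (0.9511745 − (0)) × 16384/1.16 = 13434.520.
Floor → code = 13434.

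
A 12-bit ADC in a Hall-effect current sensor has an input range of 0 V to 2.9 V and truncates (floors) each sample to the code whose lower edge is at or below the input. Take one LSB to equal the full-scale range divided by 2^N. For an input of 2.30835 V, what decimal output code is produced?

3260

Span = 2.9 V. LSB = 2.9 V / 2^12 ≈ 0.7080 mV.
(V_in − V_min) × 2^12/range = (2.30835 − (0)) × 4096/2.9 = 3260.345.
Floor → code = 3260.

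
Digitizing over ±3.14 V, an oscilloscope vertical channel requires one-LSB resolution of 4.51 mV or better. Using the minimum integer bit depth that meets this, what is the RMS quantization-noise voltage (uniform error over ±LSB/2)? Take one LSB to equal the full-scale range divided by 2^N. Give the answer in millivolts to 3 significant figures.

0.885 mV

Span: 3.14 V − (-3.14 V) = 6.28 V.
Required number of levels: 6.28/4.51 mV = 1392.5; smallest N with 2^N ≥ that is 11.
One LSB is 6.28 V / 2048 = 3.0664 mV.
V_rms = LSB/√12 = 0.885 mV.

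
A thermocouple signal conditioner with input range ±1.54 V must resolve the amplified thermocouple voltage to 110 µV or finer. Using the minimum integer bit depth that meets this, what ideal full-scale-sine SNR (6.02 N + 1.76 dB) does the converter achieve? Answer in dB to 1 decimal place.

Span: 1.54 V − (-1.54 V) = 3.08 V.
Required number of levels: 3.08/110 µV = 28000; smallest N with 2^N ≥ that is 15.
6.02(15) + 1.76 = 92.06 dB.

92.1 dB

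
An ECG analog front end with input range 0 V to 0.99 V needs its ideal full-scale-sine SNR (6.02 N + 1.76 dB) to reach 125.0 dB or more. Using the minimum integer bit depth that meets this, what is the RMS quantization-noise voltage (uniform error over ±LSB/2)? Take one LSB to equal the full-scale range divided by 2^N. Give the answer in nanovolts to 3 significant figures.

Full-scale range = 0.99 V.
6.02 N + 1.76 ≥ 125.0 gives N ≥ 20.472, so the minimum integer is 21.
One LSB is 0.99 V / 2097152 = 472.07 nV.
V_rms = LSB/√12 = 136 nV.

136 nV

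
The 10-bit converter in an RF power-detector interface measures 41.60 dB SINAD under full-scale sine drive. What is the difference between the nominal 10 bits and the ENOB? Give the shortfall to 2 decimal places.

3.38 bits

N_eff = (41.60 − 1.76)/6.02 = 6.6179 bits.
10 − 6.6179 = 3.38 bits below nominal.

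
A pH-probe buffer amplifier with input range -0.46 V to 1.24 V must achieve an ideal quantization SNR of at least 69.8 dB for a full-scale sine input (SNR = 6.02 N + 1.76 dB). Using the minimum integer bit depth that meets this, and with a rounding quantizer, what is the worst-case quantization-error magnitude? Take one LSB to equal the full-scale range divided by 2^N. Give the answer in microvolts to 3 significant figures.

208 µV

Full-scale range = 1.24 V − (-0.46 V) = 1.7 V.
Required N = ⌈(69.8 − 1.76)/6.02⌉ = ⌈11.302⌉ = 12.
Step size = 1.7/4096 V = 415.04 µV.
Max error for round-to-nearest is LSB/2 = 208 µV.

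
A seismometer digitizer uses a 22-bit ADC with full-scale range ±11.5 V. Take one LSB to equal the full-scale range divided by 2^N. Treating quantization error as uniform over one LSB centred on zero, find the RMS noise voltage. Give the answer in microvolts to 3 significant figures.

The full-scale span is 11.5 − (-11.5) = 23 V.
LSB = 23 V ÷ 2^22 = 23/4194304 V = 5.4836 µV.
For a uniform distribution on [−LSB/2, +LSB/2], V_rms = LSB/√12 = 5.4836 µV/3.4641 = 1.58 µV.

1.58 µV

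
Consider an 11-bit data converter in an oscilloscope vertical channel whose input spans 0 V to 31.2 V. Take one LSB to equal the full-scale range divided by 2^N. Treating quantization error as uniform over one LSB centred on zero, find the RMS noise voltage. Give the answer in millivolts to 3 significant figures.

4.40 mV

Range is 31.2 V.
LSB = 31.2 V / 2^11 = 15.234 mV.
V_rms = LSB/√12 = 15.234 mV / √12 = 4.40 mV.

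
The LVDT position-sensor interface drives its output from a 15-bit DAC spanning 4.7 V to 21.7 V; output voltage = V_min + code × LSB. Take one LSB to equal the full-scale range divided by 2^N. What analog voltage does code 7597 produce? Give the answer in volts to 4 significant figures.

Range = 21.7 − (4.7) = 17 V. LSB = 17 V / 2^15.
V_out = 4.7 + 7597 × (17/32768) V
      = 4.7 + 3.94131 = 8.64131 V.

8.641 V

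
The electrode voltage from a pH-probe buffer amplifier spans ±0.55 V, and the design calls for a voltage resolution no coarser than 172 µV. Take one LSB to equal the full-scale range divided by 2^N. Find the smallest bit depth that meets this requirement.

Full-scale range = 0.55 V − (-0.55 V) = 1.1 V.
Required number of levels: 1.1/172 µV = 6395.3; smallest N with 2^N ≥ that is 13.

13 bits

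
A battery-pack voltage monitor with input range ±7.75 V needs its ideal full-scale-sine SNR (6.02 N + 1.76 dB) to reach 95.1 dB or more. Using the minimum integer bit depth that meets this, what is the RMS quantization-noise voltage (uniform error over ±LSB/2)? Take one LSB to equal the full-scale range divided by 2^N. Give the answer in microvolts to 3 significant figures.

68.3 µV

Range = 7.75 − (-7.75) = 15.5 V.
Required N = ⌈(95.1 − 1.76)/6.02⌉ = ⌈15.505⌉ = 16.
Step size = 15.5/65536 V = 236.51 µV.
RMS noise = LSB/√12 = 68.3 µV.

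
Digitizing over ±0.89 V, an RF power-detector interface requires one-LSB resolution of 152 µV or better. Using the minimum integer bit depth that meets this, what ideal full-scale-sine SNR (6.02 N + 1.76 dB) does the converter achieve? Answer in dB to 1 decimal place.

86.0 dB

The full-scale span is 0.89 − (-0.89) = 1.78 V.
Levels needed ≥ 1.78/152 µV = 11710. 2^14 = 16384 suffices, so N_min = 14.
6.02(14) + 1.76 = 86.04 dB.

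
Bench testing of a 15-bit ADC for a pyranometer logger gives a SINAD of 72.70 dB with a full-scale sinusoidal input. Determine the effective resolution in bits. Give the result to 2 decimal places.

(72.70 − 1.76) / 6.02 = 70.94/6.02 = 11.7841 effective bits.

11.78 bits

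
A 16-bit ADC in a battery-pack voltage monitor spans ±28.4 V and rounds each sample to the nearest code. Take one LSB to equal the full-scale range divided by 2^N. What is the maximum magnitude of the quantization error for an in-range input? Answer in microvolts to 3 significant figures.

The full-scale span is 28.4 − (-28.4) = 56.8 V.
LSB = 56.8 V / 2^16 = 0.86670 mV.
|e|_max = LSB/2 = 433 µV.

433 µV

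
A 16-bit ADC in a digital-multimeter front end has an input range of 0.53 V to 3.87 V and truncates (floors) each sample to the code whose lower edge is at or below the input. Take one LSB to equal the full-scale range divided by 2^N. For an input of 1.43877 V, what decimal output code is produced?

17831

Range = 3.87 − (0.53) = 3.34 V. LSB = 3.34 V / 2^16 ≈ 50.96 µV.
(V_in − V_min) × 2^16/range = (1.43877 − (0.53)) × 65536/3.34 = 17831.482.
Floor → code = 17831.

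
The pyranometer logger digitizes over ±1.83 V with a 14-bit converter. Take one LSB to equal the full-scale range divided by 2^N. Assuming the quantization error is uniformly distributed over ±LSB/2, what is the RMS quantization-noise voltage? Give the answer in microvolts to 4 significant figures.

Span: 1.83 V − (-1.83 V) = 3.66 V.
LSB = 3.66 V / 2^14 = 223.389 µV.
V_rms = LSB/√12 = 223.389 µV / √12 = 64.49 µV.

64.49 µV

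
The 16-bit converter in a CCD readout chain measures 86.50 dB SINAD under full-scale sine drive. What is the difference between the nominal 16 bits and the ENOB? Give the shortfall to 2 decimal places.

N_eff = (86.50 − 1.76)/6.02 = 14.0764 bits.
Shortfall = 16 − 14.0764 = 1.9236 bits.

1.92 bits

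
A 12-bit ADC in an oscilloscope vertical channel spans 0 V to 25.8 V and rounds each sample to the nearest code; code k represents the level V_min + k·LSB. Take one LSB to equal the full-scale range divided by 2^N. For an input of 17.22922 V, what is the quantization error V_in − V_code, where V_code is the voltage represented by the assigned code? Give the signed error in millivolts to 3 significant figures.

V_FS = 25.8 V. LSB = 25.8 V / 2^12 ≈ 6.299 mV.
Position in LSBs: (17.22922 − (0)) × 4096/25.8 = 2735.3056; rounding gives k = 2735.
V_code = 0 + (2735/4096) × 25.8 = 17.22729492 V.
Error = V_in − V_code = 17.22922 − (17.22729492) = +1.93 mV.

+1.93 mV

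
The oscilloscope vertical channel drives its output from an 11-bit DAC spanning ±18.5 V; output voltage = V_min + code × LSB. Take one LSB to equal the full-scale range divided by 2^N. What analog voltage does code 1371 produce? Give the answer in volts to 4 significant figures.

6.269 V

Span: 18.5 V − (-18.5 V) = 37 V. LSB = 37 V / 2^11.
Output = V_min + (1371/2048) × range = -18.5 + 0.669434 × 37 V
      = -18.5 + 24.7690 = 6.26904 V.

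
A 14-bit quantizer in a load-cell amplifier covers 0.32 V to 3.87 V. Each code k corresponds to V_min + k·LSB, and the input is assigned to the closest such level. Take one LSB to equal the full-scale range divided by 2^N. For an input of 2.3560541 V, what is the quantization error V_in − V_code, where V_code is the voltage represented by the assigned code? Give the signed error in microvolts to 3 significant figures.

Span: 3.87 V − (0.32 V) = 3.55 V. LSB = 3.55 V / 2^14 ≈ 216.7 µV.
Position in LSBs: (2.3560541 − (0.32)) × 16384/3.55 = 9396.8198; rounding gives k = 9397.
V_code = V_min + k × range/2^14 = 0.32 + 9397 × 3.55/16384 = 2.3560931396 V.
e = 2.3560541 − (2.3560931396) = −39.0 µV.

−39.0 µV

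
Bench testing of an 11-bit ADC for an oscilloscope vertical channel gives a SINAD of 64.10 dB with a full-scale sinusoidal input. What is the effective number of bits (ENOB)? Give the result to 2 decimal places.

Inverting SNR = 6.02 N + 1.76: N_eff = (64.10 − 1.76)/6.02 = 10.3555.

10.36 bits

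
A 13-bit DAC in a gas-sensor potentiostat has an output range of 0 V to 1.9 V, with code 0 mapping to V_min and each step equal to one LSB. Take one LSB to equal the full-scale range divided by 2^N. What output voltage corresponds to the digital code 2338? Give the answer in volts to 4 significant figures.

V_FS = 1.9 V. LSB = 1.9 V / 2^13.
V_out = V_min + code × LSB = 0 V + 2338 × 1.9 V / 8192
      = 0 + 0.542261 = 0.542261 V.

0.5423 V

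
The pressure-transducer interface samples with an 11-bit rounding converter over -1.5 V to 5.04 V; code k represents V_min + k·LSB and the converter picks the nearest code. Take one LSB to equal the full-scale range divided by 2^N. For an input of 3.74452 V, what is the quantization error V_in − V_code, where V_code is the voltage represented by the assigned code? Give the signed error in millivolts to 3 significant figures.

+1.02 mV

The full-scale span is 5.04 − (-1.5) = 6.54 V. LSB = 6.54 V / 2^11 ≈ 3.193 mV.
(3.74452 − (-1.5)) / LSB = 5.24452 × 2048/6.54 = 1642.3206. Nearest integer: k = 1642.
V_code = V_min + k × range/2^11 = -1.5 + 1642 × 6.54/2048 = 3.743496094 V.
Error = V_in − V_code = 3.74452 − (3.743496094) = +1.02 mV.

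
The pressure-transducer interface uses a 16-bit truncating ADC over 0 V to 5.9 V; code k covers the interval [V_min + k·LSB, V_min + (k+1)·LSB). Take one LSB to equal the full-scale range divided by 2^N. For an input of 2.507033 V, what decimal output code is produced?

27847

Full-scale range = 5.9 V. LSB = 5.9 V / 2^16 ≈ 90.03 µV.
(V_in − V_min) × 2^16/range = (2.507033 − (0)) × 65536/5.9 = 27847.613.
Floor → code = 27847.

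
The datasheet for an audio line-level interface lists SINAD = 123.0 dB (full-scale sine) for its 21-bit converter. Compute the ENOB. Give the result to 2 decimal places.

ENOB = (SINAD − 1.76) / 6.02 = (123.0 − 1.76) / 6.02 = 121.24 / 6.02 = 20.1395.

20.14 bits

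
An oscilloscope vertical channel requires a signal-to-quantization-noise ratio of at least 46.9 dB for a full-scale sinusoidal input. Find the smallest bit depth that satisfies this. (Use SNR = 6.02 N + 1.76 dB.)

8 bits

6.02 N + 1.76 ≥ 46.9 gives N ≥ 7.498, so the minimum integer is 8.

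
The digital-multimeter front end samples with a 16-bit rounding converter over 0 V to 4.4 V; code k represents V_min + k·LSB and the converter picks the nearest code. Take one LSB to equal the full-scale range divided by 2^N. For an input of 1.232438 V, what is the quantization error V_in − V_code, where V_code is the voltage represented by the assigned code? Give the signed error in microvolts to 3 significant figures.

−26.6 µV

Full-scale range = 4.4 V. LSB = 4.4 V / 2^16 ≈ 67.14 µV.
(1.232438 − (0)) / LSB = 1.232438 × 65536/4.4 = 18356.6038. Nearest integer: k = 18357.
Reconstructed level: 0 + 18357 × 4.4/65536 V = 1.2324645996 V.
e = 1.232438 − (1.2324645996) = −26.6 µV.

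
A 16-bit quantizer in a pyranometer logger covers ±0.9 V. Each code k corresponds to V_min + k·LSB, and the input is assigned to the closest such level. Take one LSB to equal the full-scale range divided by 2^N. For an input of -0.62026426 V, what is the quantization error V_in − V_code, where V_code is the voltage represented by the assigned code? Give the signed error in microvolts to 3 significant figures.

−3.64 µV

Full-scale range = 0.9 V − (-0.9 V) = 1.8 V. LSB = 1.8 V / 2^16 ≈ 27.47 µV.
(-0.62026426 − (-0.9)) / LSB = 0.27973574 × 65536/1.8 = 10184.8675. Nearest integer: k = 10185.
V_code = -0.9 + (10185/65536) × 1.8 = -0.62026062012 V.
Error = V_in − V_code = -0.62026426 − (-0.62026062012) = −3.64 µV.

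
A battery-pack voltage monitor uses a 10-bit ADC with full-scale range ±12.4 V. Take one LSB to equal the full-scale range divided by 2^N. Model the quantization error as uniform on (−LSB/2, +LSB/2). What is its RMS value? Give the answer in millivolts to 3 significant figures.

6.99 mV

Span: 12.4 V − (-12.4 V) = 24.8 V.
LSB = 24.8 V ÷ 2^10 = 24.8/1024 V = 24.219 mV.
V_rms = LSB/√12 = 24.219 mV / √12 = 6.99 mV.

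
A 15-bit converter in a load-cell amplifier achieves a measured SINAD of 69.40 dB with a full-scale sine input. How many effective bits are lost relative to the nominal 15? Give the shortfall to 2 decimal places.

3.76 bits

N_eff = (69.40 − 1.76)/6.02 = 11.2359 bits.
Shortfall = 15 − 11.2359 = 3.7641 bits.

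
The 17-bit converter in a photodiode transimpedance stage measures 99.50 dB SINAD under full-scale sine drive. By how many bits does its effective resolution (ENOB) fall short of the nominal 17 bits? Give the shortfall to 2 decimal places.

0.76 bits

Effective bits = (99.50 − 1.76)/6.02 = 16.2359.
Lost resolution: 17 − 16.2359 = 0.7641 bits.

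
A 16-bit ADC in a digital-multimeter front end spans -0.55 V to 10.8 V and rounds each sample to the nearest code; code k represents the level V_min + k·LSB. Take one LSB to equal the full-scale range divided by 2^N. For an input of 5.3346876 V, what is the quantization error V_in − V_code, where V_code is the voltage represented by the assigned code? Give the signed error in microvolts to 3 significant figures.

−42.2 µV

Range = 10.8 − (-0.55) = 11.35 V. LSB = 11.35 V / 2^16 ≈ 173.2 µV.
Position in LSBs: (5.3346876 − (-0.55)) × 65536/11.35 = 33978.7565; rounding gives k = 33979.
V_code = V_min + k × range/2^16 = -0.55 + 33979 × 11.35/65536 = 5.3347297668 V.
V_in − V_code = 5.3346876 − (5.3347297668) = −42.2 µV.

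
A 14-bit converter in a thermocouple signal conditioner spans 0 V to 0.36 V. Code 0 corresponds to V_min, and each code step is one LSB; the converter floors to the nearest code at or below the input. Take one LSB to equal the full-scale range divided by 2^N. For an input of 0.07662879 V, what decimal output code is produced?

3487

Range is 0.36 V. LSB = 0.36 V / 2^14 ≈ 21.97 µV.
code = ⌊(V_in − V_min)/LSB⌋ = ⌊(V_in − V_min) × 2^14 / range⌋
     = ⌊(0.07662879 − (0)) × 16384 / 0.36⌋ = ⌊0.07662879 × 16384/0.36⌋
     = ⌊3487.461⌋ = 3487.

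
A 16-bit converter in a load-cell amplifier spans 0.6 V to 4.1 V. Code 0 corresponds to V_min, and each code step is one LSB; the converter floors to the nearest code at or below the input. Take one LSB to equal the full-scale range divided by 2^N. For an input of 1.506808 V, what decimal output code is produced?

Full-scale range = 4.1 V − (0.6 V) = 3.5 V. LSB = 3.5 V / 2^16 ≈ 53.41 µV.
V_in − V_min = 1.506808 − (0.6) = 0.906808 V.
Divide by LSB: 0.906808 × 65536/3.5 = 16979.5912.
Truncating gives code 16979.

16979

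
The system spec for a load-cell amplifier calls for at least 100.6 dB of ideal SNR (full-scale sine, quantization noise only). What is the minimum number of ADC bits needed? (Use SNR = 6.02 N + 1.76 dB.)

N ≥ (100.6 − 1.76)/6.02 = 16.419 → N_min = 17.

17 bits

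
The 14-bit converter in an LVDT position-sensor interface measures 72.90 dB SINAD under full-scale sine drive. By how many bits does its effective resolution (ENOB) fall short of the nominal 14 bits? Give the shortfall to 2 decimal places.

N_eff = (72.90 − 1.76)/6.02 = 11.8173 bits.
Shortfall = 14 − 11.8173 = 2.1827 bits.

2.18 bits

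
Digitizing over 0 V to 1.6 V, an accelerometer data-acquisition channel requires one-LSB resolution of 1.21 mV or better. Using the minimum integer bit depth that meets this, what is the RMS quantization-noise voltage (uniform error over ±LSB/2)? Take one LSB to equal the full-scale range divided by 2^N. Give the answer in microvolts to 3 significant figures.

226 µV

Range is 1.6 V.
Need 2^N ≥ 1.6 V / 1.21 mV = 1322 → N_min = 11.
LSB = 1.6 V ÷ 2^11 = 1.6/2048 V = 0.78125 mV.
σ_q = LSB/√12 = 0.78125 mV/3.4641 = 226 µV.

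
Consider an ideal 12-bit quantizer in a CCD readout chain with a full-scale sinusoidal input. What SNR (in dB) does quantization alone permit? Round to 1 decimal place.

Ideal quantization SNR: 6.02 × 12 + 1.76 dB = 74.0 dB.

74.0 dB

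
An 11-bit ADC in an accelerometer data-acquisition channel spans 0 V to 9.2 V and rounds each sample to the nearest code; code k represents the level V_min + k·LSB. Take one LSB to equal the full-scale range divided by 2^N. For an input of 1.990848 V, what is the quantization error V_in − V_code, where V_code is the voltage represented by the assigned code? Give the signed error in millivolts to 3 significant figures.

Span = 9.2 V. LSB = 9.2 V / 2^11 ≈ 4.492 mV.
Position in LSBs: (1.990848 − (0)) × 2048/9.2 = 443.1801; rounding gives k = 443.
V_code = 0 + (443/2048) × 9.2 = 1.990039063 V.
V_in − V_code = 1.990848 − (1.990039063) = +0.809 mV.

+0.809 mV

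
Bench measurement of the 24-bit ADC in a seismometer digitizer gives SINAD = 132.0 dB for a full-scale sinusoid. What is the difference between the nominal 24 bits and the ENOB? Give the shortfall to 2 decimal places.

ENOB = (SINAD − 1.76)/6.02 = (132.0 − 1.76)/6.02 = 21.6346 bits.
Shortfall = 24 − 21.6346 = 2.3654 bits.

2.37 bits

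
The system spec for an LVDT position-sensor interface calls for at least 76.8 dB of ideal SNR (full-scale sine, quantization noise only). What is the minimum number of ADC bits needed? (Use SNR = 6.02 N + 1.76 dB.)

Solving 6.02 N ≥ 76.8 − 1.76: N ≥ 12.465. Round up → N = 13.

13 bits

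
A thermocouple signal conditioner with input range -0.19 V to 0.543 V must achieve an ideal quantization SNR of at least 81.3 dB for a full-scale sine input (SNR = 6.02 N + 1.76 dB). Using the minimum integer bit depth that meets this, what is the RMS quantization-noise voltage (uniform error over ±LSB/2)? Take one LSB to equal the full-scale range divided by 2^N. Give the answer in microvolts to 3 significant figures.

Full-scale range = 0.543 V − (-0.19 V) = 0.733 V.
N ≥ (81.3 − 1.76)/6.02 = 13.213 → N_min = 14.
One LSB is 0.733 V / 16384 = 44.739 µV.
V_rms = LSB/√12 = 12.9 µV.

12.9 µV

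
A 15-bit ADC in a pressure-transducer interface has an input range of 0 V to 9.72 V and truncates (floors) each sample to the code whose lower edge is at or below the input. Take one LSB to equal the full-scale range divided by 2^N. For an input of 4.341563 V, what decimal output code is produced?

V_FS = 9.72 V. LSB = 9.72 V / 2^15 ≈ 296.6 µV.
(V_in − V_min) × 2^15/range = (4.341563 − (0)) × 32768/9.72 = 14636.249.
Floor → code = 14636.

14636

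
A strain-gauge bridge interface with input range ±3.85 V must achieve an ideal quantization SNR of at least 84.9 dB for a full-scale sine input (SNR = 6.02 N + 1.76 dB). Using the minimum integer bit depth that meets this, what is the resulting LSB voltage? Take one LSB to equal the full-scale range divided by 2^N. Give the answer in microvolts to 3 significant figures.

470 µV

Full-scale range = 3.85 V − (-3.85 V) = 7.7 V.
Solving 6.02 N ≥ 84.9 − 1.76: N ≥ 13.811. Round up → N = 14.
LSB = 7.7 V ÷ 2^14 = 7.7/16384 V = 470 µV.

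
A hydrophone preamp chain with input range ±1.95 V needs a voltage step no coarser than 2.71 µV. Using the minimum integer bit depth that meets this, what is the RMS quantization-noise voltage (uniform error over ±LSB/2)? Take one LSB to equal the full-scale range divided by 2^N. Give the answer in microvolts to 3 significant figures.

The full-scale span is 1.95 − (-1.95) = 3.9 V.
Need 2^N ≥ 3.9 V / 2.71 µV = 1.439e6 → N_min = 21.
LSB = 3.9 V / 2^21 = 1.8597 µV.
V_rms = LSB/√12 = 0.537 µV.

0.537 µV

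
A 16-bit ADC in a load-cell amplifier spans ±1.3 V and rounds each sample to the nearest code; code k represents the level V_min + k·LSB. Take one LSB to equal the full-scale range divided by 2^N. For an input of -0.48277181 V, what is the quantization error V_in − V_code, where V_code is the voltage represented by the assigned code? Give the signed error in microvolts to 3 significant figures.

Range = 1.3 − (-1.3) = 2.6 V. LSB = 2.6 V / 2^16 ≈ 39.67 µV.
(V_in − V_min)/LSB = (-0.48277181 − (-1.3)) × 65536/2.6 = 20599.1795 → nearest code k = 20599.
V_code = -1.3 + (20599/65536) × 2.6 = -0.48277893066 V.
e = -0.48277181 − (-0.48277893066) = +7.12 µV.

+7.12 µV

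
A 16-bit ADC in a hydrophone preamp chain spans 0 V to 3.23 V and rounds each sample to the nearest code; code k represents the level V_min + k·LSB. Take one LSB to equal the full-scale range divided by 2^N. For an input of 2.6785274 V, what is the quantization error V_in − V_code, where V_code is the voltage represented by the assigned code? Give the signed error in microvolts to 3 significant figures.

Full-scale range = 3.23 V. LSB = 3.23 V / 2^16 ≈ 49.29 µV.
(V_in − V_min)/LSB = (2.6785274 − (0)) × 65536/3.23 = 54346.7405 → nearest code k = 54347.
V_code = 0 + (54347/65536) × 3.23 = 2.6785401917 V.
e = 2.6785274 − (2.6785401917) = −12.8 µV.

−12.8 µV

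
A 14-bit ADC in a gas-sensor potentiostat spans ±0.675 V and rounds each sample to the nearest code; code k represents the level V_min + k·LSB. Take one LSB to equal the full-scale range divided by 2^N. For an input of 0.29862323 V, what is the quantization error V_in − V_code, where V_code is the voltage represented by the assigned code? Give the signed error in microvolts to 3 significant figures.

Span: 0.675 V − (-0.675 V) = 1.35 V. LSB = 1.35 V / 2^14 ≈ 82.40 µV.
(0.29862323 − (-0.675)) / LSB = 0.97362323 × 16384/1.35 = 11816.1800. Nearest integer: k = 11816.
V_code = -0.675 + (11816/16384) × 1.35 = 0.29860839844 V.
Error = V_in − V_code = 0.29862323 − (0.29860839844) = +14.8 µV.

+14.8 µV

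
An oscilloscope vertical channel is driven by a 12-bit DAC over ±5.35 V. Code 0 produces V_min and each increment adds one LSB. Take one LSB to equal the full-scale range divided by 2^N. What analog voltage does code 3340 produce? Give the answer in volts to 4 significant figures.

3.375 V

Span: 5.35 V − (-5.35 V) = 10.7 V. LSB = 10.7 V / 2^12.
V_out = -5.35 + 3340 × (10.7/4096) V
      = -5.35 V + 8.72510 V = 3.37510 V.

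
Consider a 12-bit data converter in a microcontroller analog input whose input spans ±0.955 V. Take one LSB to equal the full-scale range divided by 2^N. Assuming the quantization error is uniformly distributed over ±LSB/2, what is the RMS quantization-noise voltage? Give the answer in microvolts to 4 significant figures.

134.6 µV

Span: 0.955 V − (-0.955 V) = 1.91 V.
LSB = 1.91 V / 2^12 = 466.309 µV.
V_rms = LSB/√12 = 466.309 µV / √12 = 134.6 µV.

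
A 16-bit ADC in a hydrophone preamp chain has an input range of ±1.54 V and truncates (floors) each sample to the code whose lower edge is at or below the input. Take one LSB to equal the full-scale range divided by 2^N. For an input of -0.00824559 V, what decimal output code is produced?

32592

Range = 1.54 − (-1.54) = 3.08 V. LSB = 3.08 V / 2^16 ≈ 47.00 µV.
code = ⌊(V_in − V_min)/LSB⌋ = ⌊(V_in − V_min) × 2^16 / range⌋
     = ⌊(-0.00824559 − (-1.54)) × 65536 / 3.08⌋ = ⌊1.53175441 × 65536/3.08⌋
     = ⌊32592.551⌋ = 32592.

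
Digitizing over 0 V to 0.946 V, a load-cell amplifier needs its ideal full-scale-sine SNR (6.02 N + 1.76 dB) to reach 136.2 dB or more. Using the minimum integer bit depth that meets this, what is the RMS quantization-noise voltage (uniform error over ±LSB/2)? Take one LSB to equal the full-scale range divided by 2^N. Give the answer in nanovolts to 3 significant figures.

Full-scale range = 0.946 V.
N ≥ (136.2 − 1.76)/6.02 = 22.332 → N_min = 23.
LSB = 0.946 V ÷ 2^23 = 0.946/8388608 V = 112.77 nV.
V_rms = LSB/√12 = 32.6 nV.

32.6 nV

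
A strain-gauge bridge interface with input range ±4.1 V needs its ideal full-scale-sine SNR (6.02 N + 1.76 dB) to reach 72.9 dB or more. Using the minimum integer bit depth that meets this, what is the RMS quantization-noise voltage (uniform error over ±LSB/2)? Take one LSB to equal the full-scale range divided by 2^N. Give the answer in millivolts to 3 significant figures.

Range = 4.1 − (-4.1) = 8.2 V.
6.02 N + 1.76 ≥ 72.9 gives N ≥ 11.817, so the minimum integer is 12.
Step size = 8.2/4096 V = 2.0020 mV.
V_rms = LSB/√12 = 0.578 mV.

0.578 mV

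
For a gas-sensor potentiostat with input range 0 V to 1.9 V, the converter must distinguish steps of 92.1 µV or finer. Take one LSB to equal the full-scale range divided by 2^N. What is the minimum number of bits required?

15 bits

Span = 1.9 V.
Levels needed ≥ 1.9/92.1 µV = 20630. 2^15 = 32768 suffices, so N_min = 15.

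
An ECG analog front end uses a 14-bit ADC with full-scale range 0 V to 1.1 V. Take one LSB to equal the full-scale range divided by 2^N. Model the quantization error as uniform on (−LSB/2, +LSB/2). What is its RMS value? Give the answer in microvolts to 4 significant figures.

Span = 1.1 V.
One LSB is 1.1 V / 16384 = 67.1387 µV.
RMS of a uniform error over width LSB is LSB/√12 = 19.38 µV.

19.38 µV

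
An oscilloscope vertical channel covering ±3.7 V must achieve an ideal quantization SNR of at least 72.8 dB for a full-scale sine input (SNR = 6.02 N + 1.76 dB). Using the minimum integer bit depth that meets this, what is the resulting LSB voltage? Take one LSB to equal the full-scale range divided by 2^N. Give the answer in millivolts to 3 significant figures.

1.81 mV

Span: 3.7 V − (-3.7 V) = 7.4 V.
N ≥ (72.8 − 1.76)/6.02 = 11.801 → N_min = 12.
LSB = 7.4 V ÷ 2^12 = 7.4/4096 V = 1.81 mV.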